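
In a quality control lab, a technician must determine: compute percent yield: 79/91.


% yield = actual/theoretical × 100
= 79/91 × 100
= 86.81%

86.81%


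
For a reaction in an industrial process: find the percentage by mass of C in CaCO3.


M(CaCO3) = 1×40.08 + 1×12.01 + 3×16.0 = 100.09 g/mol
Mass of C = 1 × 12.01 = 12.01 g/mol
% C = 12.01/100.09 × 100 = 12.00%

12.00%


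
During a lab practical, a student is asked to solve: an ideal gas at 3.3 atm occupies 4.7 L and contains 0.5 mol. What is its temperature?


PV = nRT  (R = 0.08206 L·atm/(mol·K))
T = PV/(nR) = 3.3×4.7/(0.5×0.08206)
= 15.51/0.041030
= 378.02 K

378.02 K


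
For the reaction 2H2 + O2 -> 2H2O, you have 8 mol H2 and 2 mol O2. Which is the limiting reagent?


Mole ratio available / coefficient:
  H2: 8/2 = 4.000
  O2: 2/1 = 2.000
Smaller ratio is limiting.

O2


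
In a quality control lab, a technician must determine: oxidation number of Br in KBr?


halide: -1
Oxidation number: -1

-1


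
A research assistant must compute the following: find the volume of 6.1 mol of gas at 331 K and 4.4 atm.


PV = nRT  (R = 0.08206 L·atm/(mol·K))
V = nRT/P = 6.1×0.08206×331/4.4
= 37.656 L

37.656 L


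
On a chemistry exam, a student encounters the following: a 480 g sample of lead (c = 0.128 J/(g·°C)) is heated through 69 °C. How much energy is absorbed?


q = mcΔT = 480 × 0.128 × 69
= 4239.36 J

4239.36 J


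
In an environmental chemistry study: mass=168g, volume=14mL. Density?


ρ = mass/volume
= 168/14
= 12.0 g/mL

12.0 g/mL


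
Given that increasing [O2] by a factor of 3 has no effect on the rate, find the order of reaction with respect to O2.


rate ∝ [O2]^n
rate ∝ [O2]^0
Order in O2: 0

0


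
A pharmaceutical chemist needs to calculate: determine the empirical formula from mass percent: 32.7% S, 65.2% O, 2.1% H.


Assume 100 g sample. Moles of each element:
  S: 32.7/32.07 = 1.02 mol
  O: 65.2/16.0 = 4.075 mol
  H: 2.1/1.008 = 2.083 mol
Divide by smallest (1.02):
  S: 1.02/1.02 = 1.0
  O: 4.075/1.02 = 4.0
  H: 2.083/1.02 = 2.04
Empirical formula: H2SO4

H2SO4


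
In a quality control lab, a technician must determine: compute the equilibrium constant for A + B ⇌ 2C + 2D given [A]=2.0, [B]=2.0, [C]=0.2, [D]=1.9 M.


Kc = [C]^2[D]^2/([A][B])
= (0.2^2 × 1.9^2)/(2.0^1 × 2.0^1)
= 0.1444/4
= 0.03610

0.03610


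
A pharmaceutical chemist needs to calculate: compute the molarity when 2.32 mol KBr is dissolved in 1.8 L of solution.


M = n/V = 2.32/1.8 = 1.289 mol/L

1.289 M


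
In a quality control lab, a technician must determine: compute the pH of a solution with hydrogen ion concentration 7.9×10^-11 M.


pH = -log10([H+]) = -log10(7.9×10^-11)
= 11 - log10(7.9)
= 11 - 0.9
= 10.1

10.1


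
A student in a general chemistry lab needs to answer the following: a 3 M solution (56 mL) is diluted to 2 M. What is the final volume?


C1V1 = C2V2
3 × 56 = 2 × V2
V2 = 168/2 = 84.0 mL

84.0 mL


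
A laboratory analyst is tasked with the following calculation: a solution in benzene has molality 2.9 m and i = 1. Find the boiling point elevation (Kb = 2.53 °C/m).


ΔTb = Kb × m × i
= 2.53 × 2.9 × 1
= 7.337 °C

7.337 °C


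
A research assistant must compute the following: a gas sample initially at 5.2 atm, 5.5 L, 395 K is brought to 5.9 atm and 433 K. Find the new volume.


P1V1/T1 = P2V2/T2
V2 = P1V1T2/(T1P2)
= 5.2×5.5×433/(395×5.9)
= 5.314 L

5.314 L


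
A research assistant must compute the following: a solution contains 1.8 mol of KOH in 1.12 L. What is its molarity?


M = n/V = 1.8/1.12 = 1.607 mol/L

1.607 M


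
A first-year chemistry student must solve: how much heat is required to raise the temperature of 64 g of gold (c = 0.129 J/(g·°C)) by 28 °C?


q = mcΔT = 64 × 0.129 × 28
= 231.17 J

231.17 J


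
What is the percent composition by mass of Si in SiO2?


M(SiO2) = 1×28.09 + 2×16.0 = 60.09 g/mol
Mass of Si = 1 × 28.09 = 28.09 g/mol
% Si = 28.09/60.09 × 100 = 46.75%

46.75%


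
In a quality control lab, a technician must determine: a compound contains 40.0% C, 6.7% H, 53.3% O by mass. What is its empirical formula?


Assume 100 g sample. Moles of each element:
  C: 40.0/12.01 = 3.331 mol
  H: 6.7/1.008 = 6.647 mol
  O: 53.3/16.0 = 3.331 mol
Divide by smallest (3.331):
  C: 3.331/3.331 = 1.0
  H: 6.647/3.331 = 2.0
  O: 3.331/3.331 = 1.0
Empirical formula: CH2O

CH2O


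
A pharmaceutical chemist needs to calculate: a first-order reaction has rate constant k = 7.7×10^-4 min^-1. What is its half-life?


t½ = ln2/k = 0.693147/(7.7×10^-4 min^-1)
= 900.2 min

900.2 min


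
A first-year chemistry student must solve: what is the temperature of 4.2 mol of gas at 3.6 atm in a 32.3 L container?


PV = nRT  (R = 0.08206 L·atm/(mol·K))
T = PV/(nR) = 3.6×32.3/(4.2×0.08206)
= 116.28/0.344652
= 337.38 K

337.38 K


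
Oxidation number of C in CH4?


x + 4(+1) = 0, so x = -4
Oxidation number: -4

-4


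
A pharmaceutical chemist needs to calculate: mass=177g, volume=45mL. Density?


ρ = mass/volume
= 177/45
= 3.933 g/mL

3.933 g/mL


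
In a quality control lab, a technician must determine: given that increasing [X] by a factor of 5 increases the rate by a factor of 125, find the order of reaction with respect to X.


rate ∝ [X]^n
5^n = 125 → n = 3
Order in X: 3

3


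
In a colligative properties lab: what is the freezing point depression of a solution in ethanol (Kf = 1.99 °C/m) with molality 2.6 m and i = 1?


ΔTf = Kf × m × i
= 1.99 × 2.6 × 1
= 5.174 °C

5.174 °C


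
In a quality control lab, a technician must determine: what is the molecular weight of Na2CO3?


M(Na2CO3) = 2×22.99 + 1×12.01 + 3×16.0
= 45.98 + 12.01 + 48.0
= 105.99 g/mol

105.99 g/mol


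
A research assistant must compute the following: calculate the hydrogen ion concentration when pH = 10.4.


[H+] = 10^(-pH) = 10^(-10.4)
= 3.98×10^-11 M

3.98×10^-11 M


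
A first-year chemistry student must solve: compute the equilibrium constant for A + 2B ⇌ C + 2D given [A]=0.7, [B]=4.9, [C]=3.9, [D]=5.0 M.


Kc = [C][D]^2/([A][B]^2)
= (3.9^1 × 5.0^2)/(0.7^1 × 4.9^2)
= 97.5/16.807
= 5.801

5.801


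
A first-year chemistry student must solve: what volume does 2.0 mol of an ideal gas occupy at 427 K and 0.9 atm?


PV = nRT  (R = 0.08206 L·atm/(mol·K))
V = nRT/P = 2.0×0.08206×427/0.9
= 77.866 L

77.866 L


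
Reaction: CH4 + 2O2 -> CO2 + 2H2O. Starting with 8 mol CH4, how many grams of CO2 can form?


Mole ratio CO2:CH4 = 1:1
n(CO2) = 8 × 1/1 = 8.000 mol
mass = 8.000 × 44.01 = 352.08 g

352.08 g


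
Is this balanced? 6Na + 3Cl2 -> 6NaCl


Equation: 6Na + 3Cl2 -> 6NaCl
Check atoms: Cl: 6=6, Na: 6=6
Balanced

Yes, balanced


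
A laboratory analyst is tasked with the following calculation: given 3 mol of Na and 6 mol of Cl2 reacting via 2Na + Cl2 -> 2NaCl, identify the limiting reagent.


Mole ratio available / coefficient:
  Na: 3/2 = 1.500
  Cl2: 6/1 = 6.000
Smaller ratio is limiting.

Na


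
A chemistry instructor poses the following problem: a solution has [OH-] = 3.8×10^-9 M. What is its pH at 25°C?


pOH = -log10([OH-]) = -log10(3.8×10^-9)
= 9 - log10(3.8) = 8.42
pH = 14 - pOH = 14 - 8.42 = 5.58

5.58


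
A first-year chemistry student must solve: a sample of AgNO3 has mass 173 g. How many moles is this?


M(AgNO3) = 169.88 g/mol
n = mass/M = 173/169.88 = 1.0184 mol

1.0184 mol


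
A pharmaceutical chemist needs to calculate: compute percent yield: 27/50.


% yield = actual/theoretical × 100
= 27/50 × 100
= 54.0%

54.0%


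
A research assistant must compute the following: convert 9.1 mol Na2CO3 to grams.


M(Na2CO3) = 105.99 g/mol
mass = n × M = 9.1 × 105.99 = 964.51 g

964.51 g


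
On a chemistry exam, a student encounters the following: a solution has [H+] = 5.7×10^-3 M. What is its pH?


pH = -log10([H+]) = -log10(5.7×10^-3)
= 3 - log10(5.7)
= 3 - 0.76
= 2.24

2.24


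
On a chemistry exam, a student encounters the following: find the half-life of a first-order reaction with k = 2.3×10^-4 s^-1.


t½ = ln2/k = 0.693147/(2.3×10^-4 s^-1)
= 3014 s

3014 s


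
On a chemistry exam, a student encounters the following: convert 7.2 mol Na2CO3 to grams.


M(Na2CO3) = 105.99 g/mol
mass = n × M = 7.2 × 105.99 = 763.13 g

763.13 g


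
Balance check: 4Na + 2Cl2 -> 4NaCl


Equation: 4Na + 2Cl2 -> 4NaCl
Check atoms: Cl: 4=4, Na: 4=4
Balanced

Yes, balanced


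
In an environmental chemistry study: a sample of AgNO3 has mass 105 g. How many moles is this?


M(AgNO3) = 169.88 g/mol
n = mass/M = 105/169.88 = 0.6181 mol

0.6181 mol


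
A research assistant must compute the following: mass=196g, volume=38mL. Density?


ρ = mass/volume
= 196/38
= 5.158 g/mL

5.158 g/mL


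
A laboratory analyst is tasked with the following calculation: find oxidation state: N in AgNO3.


(+1) + x + 3(-2) = 0, so x = +5
Oxidation number: +5

+5


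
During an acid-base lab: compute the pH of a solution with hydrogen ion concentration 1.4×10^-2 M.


pH = -log10([H+]) = -log10(1.4×10^-2)
= 2 - log10(1.4)
= 2 - 0.15
= 1.85

1.85


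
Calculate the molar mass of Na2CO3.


M(Na2CO3) = 2×22.99 + 1×12.01 + 3×16.0
= 45.98 + 12.01 + 48.0
= 105.99 g/mol

105.99 g/mol


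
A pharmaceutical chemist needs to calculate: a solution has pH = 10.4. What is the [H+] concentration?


[H+] = 10^(-pH) = 10^(-10.4)
= 3.98×10^-11 M

3.98×10^-11 M


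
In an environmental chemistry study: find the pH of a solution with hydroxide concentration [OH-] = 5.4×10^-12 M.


pOH = -log10([OH-]) = -log10(5.4×10^-12)
= 12 - log10(5.4) = 11.27
pH = 14 - pOH = 14 - 11.27 = 2.73

2.73


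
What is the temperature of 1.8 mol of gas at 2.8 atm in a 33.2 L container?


PV = nRT  (R = 0.08206 L·atm/(mol·K))
T = PV/(nR) = 2.8×33.2/(1.8×0.08206)
= 92.96/0.147708
= 629.35 K

629.35 K


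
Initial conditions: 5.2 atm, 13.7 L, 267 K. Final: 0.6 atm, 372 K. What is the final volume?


P1V1/T1 = P2V2/T2
V2 = P1V1T2/(T1P2)
= 5.2×13.7×372/(267×0.6)
= 165.426 L

165.426 L


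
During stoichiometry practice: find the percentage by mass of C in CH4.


M(CH4) = 1×12.01 + 4×1.008 = 16.042 g/mol
Mass of C = 1 × 12.01 = 12.01 g/mol
% C = 12.01/16.042 × 100 = 74.87%

74.87%


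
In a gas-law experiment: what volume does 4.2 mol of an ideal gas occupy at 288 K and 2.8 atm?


PV = nRT  (R = 0.08206 L·atm/(mol·K))
V = nRT/P = 4.2×0.08206×288/2.8
= 35.45 L

35.45 L


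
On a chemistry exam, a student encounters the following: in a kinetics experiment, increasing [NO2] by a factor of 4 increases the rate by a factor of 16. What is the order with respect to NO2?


rate ∝ [NO2]^n
4^n = 16 → n = 2
Order in NO2: 2

2


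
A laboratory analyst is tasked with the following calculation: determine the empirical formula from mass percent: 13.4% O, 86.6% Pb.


Assume 100 g sample. Moles of each element:
  O: 13.4/16.0 = 0.838 mol
  Pb: 86.6/207.2 = 0.418 mol
Divide by smallest (0.418):
  O: 0.838/0.418 = 2.0
  Pb: 0.418/0.418 = 1.0
Empirical formula: PbO2

PbO2


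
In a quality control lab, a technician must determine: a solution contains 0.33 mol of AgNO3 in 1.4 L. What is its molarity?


M = n/V = 0.33/1.4 = 0.236 mol/L

0.236 M


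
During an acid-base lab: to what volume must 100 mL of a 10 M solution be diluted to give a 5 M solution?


C1V1 = C2V2
10 × 100 = 5 × V2
V2 = 1000/5 = 200.0 mL

200.0 mL


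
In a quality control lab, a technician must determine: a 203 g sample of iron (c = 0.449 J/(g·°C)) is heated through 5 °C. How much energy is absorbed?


q = mcΔT = 203 × 0.449 × 5
= 455.74 J

455.74 J


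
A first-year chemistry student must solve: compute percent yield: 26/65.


% yield = actual/theoretical × 100
= 26/65 × 100
= 40.0%

40.0%


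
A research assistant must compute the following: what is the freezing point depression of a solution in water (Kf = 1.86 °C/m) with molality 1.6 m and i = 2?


ΔTf = Kf × m × i
= 1.86 × 1.6 × 2
= 5.952 °C

5.952 °C


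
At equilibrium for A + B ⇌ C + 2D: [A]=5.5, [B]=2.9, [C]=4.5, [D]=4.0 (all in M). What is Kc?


Kc = [C][D]^2/([A][B])
= (4.5^1 × 4.0^2)/(5.5^1 × 2.9^1)
= 72/15.95
= 4.514

4.514


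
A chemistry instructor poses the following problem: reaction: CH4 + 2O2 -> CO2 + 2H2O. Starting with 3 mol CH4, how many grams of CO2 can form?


Mole ratio CO2:CH4 = 1:1
n(CO2) = 3 × 1/1 = 3.000 mol
mass = 3.000 × 44.01 = 132.03 g

132.03 g


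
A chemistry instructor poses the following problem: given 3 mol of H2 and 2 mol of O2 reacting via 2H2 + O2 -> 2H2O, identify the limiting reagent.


Mole ratio available / coefficient:
  H2: 3/2 = 1.500
  O2: 2/1 = 2.000
Smaller ratio is limiting.

H2


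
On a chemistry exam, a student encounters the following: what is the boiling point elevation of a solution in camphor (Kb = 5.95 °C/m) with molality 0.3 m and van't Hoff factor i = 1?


ΔTb = Kb × m × i
= 5.95 × 0.3 × 1
= 1.785 °C

1.785 °C


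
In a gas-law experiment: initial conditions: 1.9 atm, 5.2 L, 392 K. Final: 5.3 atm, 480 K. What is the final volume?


P1V1/T1 = P2V2/T2
V2 = P1V1T2/(T1P2)
= 1.9×5.2×480/(392×5.3)
= 2.283 L

2.283 L


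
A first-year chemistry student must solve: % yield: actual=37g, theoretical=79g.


% yield = actual/theoretical × 100
= 37/79 × 100
= 46.84%

46.84%


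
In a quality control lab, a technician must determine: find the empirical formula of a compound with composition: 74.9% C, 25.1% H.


Assume 100 g sample. Moles of each element:
  C: 74.9/12.01 = 6.236 mol
  H: 25.1/1.008 = 24.901 mol
Divide by smallest (6.236):
  C: 6.236/6.236 = 1.0
  H: 24.901/6.236 = 3.99
Empirical formula: CH4

CH4


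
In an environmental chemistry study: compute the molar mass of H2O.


M(H2O) = 2×1.008 + 1×16.0
= 2.02 + 16.0
= 18.02 g/mol

18.02 g/mol


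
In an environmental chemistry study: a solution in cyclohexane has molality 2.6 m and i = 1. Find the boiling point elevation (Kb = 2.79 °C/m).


ΔTb = Kb × m × i
= 2.79 × 2.6 × 1
= 7.254 °C

7.254 °C


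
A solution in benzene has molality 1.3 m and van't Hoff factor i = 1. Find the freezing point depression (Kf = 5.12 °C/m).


ΔTf = Kf × m × i
= 5.12 × 1.3 × 1
= 6.656 °C

6.656 °C


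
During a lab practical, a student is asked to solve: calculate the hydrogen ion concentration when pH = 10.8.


[H+] = 10^(-pH) = 10^(-10.8)
= 1.58×10^-11 M

1.58×10^-11 M


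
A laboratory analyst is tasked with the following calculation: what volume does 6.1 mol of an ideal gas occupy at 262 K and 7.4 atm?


PV = nRT  (R = 0.08206 L·atm/(mol·K))
V = nRT/P = 6.1×0.08206×262/7.4
= 17.723 L

17.723 L


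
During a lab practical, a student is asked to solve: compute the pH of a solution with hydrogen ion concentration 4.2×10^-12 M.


pH = -log10([H+]) = -log10(4.2×10^-12)
= 12 - log10(4.2)
= 12 - 0.62
= 11.38

11.38


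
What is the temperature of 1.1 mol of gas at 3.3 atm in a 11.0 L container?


PV = nRT  (R = 0.08206 L·atm/(mol·K))
T = PV/(nR) = 3.3×11.0/(1.1×0.08206)
= 36.30/0.090266
= 402.14 K

402.14 K


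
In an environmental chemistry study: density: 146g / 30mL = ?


ρ = mass/volume
= 146/30
= 4.867 g/mL

4.867 g/mL


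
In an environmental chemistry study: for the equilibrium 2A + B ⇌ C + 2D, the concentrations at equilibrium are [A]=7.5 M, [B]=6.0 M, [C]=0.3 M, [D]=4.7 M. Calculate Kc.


Kc = [C][D]^2/([A]^2[B])
= (0.3^1 × 4.7^2)/(7.5^2 × 6.0^1)
= 6.627/337.5
= 0.01964

0.01964


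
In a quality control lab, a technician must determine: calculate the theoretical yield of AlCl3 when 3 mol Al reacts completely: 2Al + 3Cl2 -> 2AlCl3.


Mole ratio AlCl3:Al = 2:2
n(AlCl3) = 3 × 2/2 = 3.000 mol
mass = 3.000 × 133.33 = 399.99 g

399.99 g


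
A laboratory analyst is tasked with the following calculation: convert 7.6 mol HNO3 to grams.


M(HNO3) = 63.02 g/mol
mass = n × M = 7.6 × 63.02 = 478.95 g

478.95 g


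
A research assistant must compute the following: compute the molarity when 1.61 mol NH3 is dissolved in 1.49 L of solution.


M = n/V = 1.61/1.49 = 1.081 mol/L

1.081 M


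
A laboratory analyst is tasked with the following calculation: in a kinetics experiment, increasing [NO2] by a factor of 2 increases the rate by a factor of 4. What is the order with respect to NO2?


rate ∝ [NO2]^n
2^n = 4 → n = 2
Order in NO2: 2

2


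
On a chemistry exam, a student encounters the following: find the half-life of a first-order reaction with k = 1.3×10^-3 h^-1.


t½ = ln2/k = 0.693147/(1.3×10^-3 h^-1)
= 533.2 h

533.2 h


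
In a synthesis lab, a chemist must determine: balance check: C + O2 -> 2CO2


Equation: C + O2 -> 2CO2
Check atoms: C: 1≠2, O: 2≠4
Not balanced

No, not balanced


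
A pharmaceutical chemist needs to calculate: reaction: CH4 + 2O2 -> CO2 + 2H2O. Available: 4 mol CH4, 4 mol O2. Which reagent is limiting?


Mole ratio available / coefficient:
  CH4: 4/1 = 4.000
  O2: 4/2 = 2.000
Smaller ratio is limiting.

O2


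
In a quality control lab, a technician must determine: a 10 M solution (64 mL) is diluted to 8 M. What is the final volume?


C1V1 = C2V2
10 × 64 = 8 × V2
V2 = 640/8 = 80.0 mL

80.0 mL


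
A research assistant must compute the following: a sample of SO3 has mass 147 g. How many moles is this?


M(SO3) = 80.07 g/mol
n = mass/M = 147/80.07 = 1.8359 mol

1.8359 mol


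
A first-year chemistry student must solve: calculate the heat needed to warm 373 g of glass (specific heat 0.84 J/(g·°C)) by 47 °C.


q = mcΔT = 373 × 0.84 × 47
= 14726.04 J

14726.04 J


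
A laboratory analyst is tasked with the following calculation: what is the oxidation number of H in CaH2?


H with a metal (hydride): -1
Oxidation number: -1

-1


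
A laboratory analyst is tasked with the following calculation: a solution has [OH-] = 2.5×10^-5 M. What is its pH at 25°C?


pOH = -log10([OH-]) = -log10(2.5×10^-5)
= 5 - log10(2.5) = 4.6
pH = 14 - pOH = 14 - 4.6 = 9.4

9.4


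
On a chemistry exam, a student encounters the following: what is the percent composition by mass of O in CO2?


M(CO2) = 1×12.01 + 2×16.0 = 44.01 g/mol
Mass of O = 2 × 16.0 = 32.00 g/mol
% O = 32.00/44.01 × 100 = 72.71%

72.71%


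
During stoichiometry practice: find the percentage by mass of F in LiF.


M(LiF) = 1×6.94 + 1×19.0 = 25.94 g/mol
Mass of F = 1 × 19.0 = 19.00 g/mol
% F = 19.00/25.94 × 100 = 73.25%

73.25%


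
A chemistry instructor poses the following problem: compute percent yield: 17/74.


% yield = actual/theoretical × 100
= 17/74 × 100
= 22.97%

22.97%


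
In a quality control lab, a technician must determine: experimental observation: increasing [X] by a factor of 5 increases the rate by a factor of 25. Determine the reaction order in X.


rate ∝ [X]^n
5^n = 25 → n = 2
Order in X: 2

2


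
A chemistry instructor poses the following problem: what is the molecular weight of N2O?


M(N2O) = 2×14.01 + 1×16.0
= 28.02 + 16.0
= 44.02 g/mol

44.02 g/mol


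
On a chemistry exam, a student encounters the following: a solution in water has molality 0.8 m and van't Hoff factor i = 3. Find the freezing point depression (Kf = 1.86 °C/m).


ΔTf = Kf × m × i
= 1.86 × 0.8 × 3
= 4.464 °C

4.464 °C


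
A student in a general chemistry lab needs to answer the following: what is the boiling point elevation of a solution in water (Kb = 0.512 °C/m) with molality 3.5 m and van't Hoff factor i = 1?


ΔTb = Kb × m × i
= 0.512 × 3.5 × 1
= 1.792 °C

1.792 °C


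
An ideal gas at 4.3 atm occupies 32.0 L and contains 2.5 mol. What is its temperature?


PV = nRT  (R = 0.08206 L·atm/(mol·K))
T = PV/(nR) = 4.3×32.0/(2.5×0.08206)
= 137.60/0.205150
= 670.73 K

670.73 K


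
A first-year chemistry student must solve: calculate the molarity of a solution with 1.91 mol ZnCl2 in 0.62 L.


M = n/V = 1.91/0.62 = 3.081 mol/L

3.081 M


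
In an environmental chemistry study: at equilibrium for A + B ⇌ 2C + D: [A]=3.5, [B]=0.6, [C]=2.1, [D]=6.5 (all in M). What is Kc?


Kc = [C]^2[D]/([A][B])
= (2.1^2 × 6.5^1)/(3.5^1 × 0.6^1)
= 28.665/2.1
= 13.65

13.65


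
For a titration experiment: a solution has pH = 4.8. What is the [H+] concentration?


[H+] = 10^(-pH) = 10^(-4.8)
= 1.58×10^-5 M

1.58×10^-5 M


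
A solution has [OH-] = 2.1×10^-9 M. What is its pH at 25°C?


pOH = -log10([OH-]) = -log10(2.1×10^-9)
= 9 - log10(2.1) = 8.68
pH = 14 - pOH = 14 - 8.68 = 5.32

5.32


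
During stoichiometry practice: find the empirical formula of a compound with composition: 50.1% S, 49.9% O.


Assume 100 g sample. Moles of each element:
  S: 50.1/32.07 = 1.562 mol
  O: 49.9/16.0 = 3.119 mol
Divide by smallest (1.562):
  S: 1.562/1.562 = 1.0
  O: 3.119/1.562 = 2.0
Empirical formula: SO2

SO2


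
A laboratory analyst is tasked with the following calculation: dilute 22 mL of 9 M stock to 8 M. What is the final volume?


C1V1 = C2V2
9 × 22 = 8 × V2
V2 = 198/8 = 24.75 mL

24.75 mL


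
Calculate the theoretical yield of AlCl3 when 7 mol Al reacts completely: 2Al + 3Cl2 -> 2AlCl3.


Mole ratio AlCl3:Al = 2:2
n(AlCl3) = 7 × 2/2 = 7.000 mol
mass = 7.000 × 133.33 = 933.31 g

933.31 g


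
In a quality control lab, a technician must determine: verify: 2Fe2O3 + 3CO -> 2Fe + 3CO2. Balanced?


Equation: 2Fe2O3 + 3CO -> 2Fe + 3CO2
Check atoms: C: 3=3, Fe: 4≠2, O: 9≠6
Not balanced

No, not balanced


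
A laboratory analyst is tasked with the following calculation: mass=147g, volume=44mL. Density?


ρ = mass/volume
= 147/44
= 3.341 g/mL

3.341 g/mL


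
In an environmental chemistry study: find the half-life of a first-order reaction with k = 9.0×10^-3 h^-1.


t½ = ln2/k = 0.693147/(9.0×10^-3 h^-1)
= 77.02 h

77.02 h


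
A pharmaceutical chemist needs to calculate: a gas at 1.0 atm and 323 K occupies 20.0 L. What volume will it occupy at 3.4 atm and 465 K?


P1V1/T1 = P2V2/T2
V2 = P1V1T2/(T1P2)
= 1.0×20.0×465/(323×3.4)
= 8.468 L

8.468 L


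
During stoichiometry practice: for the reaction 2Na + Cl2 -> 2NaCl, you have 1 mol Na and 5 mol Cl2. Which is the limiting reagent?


Mole ratio available / coefficient:
  Na: 1/2 = 0.500
  Cl2: 5/1 = 5.000
Smaller ratio is limiting.

Na


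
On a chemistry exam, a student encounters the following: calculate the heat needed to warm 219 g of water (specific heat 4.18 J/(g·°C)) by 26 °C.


q = mcΔT = 219 × 4.18 × 26
= 23800.92 J

23800.92 J


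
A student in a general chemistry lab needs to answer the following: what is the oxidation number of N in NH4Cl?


x + 4(+1) + (-1) = 0, so x = -3
Oxidation number: -3

-3


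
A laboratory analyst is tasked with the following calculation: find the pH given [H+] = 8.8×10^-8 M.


pH = -log10([H+]) = -log10(8.8×10^-8)
= 8 - log10(8.8)
= 8 - 0.94
= 7.06

7.06


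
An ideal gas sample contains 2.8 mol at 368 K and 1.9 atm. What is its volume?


PV = nRT  (R = 0.08206 L·atm/(mol·K))
V = nRT/P = 2.8×0.08206×368/1.9
= 44.502 L

44.502 L


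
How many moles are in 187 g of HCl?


M(HCl) = 36.46 g/mol
n = mass/M = 187/36.46 = 5.1289 mol

5.1289 mol


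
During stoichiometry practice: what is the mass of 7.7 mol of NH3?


M(NH3) = 17.03 g/mol
mass = n × M = 7.7 × 17.03 = 131.13 g

131.13 g


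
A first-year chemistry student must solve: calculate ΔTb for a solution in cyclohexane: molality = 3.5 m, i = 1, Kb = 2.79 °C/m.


ΔTb = Kb × m × i
= 2.79 × 3.5 × 1
= 9.765 °C

9.765 °C


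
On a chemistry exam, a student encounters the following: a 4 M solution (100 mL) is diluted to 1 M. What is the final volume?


C1V1 = C2V2
4 × 100 = 1 × V2
V2 = 400/1 = 400.0 mL

400.0 mL


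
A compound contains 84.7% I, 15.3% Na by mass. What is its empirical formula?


Assume 100 g sample. Moles of each element:
  I: 84.7/126.9 = 0.667 mol
  Na: 15.3/22.99 = 0.666 mol
Divide by smallest (0.666):
  I: 0.667/0.666 = 1.0
  Na: 0.666/0.666 = 1.0
Empirical formula: NaI

NaI


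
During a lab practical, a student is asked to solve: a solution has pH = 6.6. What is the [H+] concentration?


[H+] = 10^(-pH) = 10^(-6.6)
= 2.51×10^-7 M

2.51×10^-7 M


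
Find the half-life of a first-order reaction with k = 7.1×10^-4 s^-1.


t½ = ln2/k = 0.693147/(7.1×10^-4 s^-1)
= 976.3 s

976.3 s


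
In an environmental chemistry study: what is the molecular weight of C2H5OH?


M(C2H5OH) = 2×12.01 + 6×1.008 + 1×16.0
= 24.02 + 6.05 + 16.0
= 46.07 g/mol

46.07 g/mol


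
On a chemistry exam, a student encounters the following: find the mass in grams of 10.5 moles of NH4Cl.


M(NH4Cl) = 53.49 g/mol
mass = n × M = 10.5 × 53.49 = 561.65 g

561.65 g


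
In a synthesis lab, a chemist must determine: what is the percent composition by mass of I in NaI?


M(NaI) = 1×22.99 + 1×126.9 = 149.89 g/mol
Mass of I = 1 × 126.9 = 126.90 g/mol
% I = 126.90/149.89 × 100 = 84.66%

84.66%


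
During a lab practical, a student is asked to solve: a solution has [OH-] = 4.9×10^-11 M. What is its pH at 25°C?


pOH = -log10([OH-]) = -log10(4.9×10^-11)
= 11 - log10(4.9) = 10.31
pH = 14 - pOH = 14 - 10.31 = 3.69

3.69


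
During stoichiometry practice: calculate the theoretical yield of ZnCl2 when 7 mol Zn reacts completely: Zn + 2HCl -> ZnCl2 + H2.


Mole ratio ZnCl2:Zn = 1:1
n(ZnCl2) = 7 × 1/1 = 7.000 mol
mass = 7.000 × 136.28 = 953.96 g

953.96 g


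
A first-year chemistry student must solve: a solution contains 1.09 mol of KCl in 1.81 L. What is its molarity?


M = n/V = 1.09/1.81 = 0.602 mol/L

0.602 M


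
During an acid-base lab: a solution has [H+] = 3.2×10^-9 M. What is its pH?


pH = -log10([H+]) = -log10(3.2×10^-9)
= 9 - log10(3.2)
= 9 - 0.51
= 8.49

8.49


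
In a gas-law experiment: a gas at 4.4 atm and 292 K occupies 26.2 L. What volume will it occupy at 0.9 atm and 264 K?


P1V1/T1 = P2V2/T2
V2 = P1V1T2/(T1P2)
= 4.4×26.2×264/(292×0.9)
= 115.806 L

115.806 L


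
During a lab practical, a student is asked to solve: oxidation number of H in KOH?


H is +1 with nonmetals
Oxidation number: +1

+1


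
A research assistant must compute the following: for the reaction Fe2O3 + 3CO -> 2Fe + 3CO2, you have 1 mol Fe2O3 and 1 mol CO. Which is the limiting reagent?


Mole ratio available / coefficient:
  Fe2O3: 1/1 = 1.000
  CO: 1/3 = 0.333
Smaller ratio is limiting.

CO


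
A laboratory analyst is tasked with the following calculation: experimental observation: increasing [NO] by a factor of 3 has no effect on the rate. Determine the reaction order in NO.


rate ∝ [NO]^n
rate ∝ [NO]^0
Order in NO: 0

0


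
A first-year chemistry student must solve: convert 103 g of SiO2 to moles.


M(SiO2) = 60.09 g/mol
n = mass/M = 103/60.09 = 1.7141 mol

1.7141 mol


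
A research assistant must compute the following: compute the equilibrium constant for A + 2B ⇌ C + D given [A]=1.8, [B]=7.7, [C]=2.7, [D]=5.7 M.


Kc = [C][D]/([A][B]^2)
= (2.7^1 × 5.7^1)/(1.8^1 × 7.7^2)
= 15.39/106.722
= 0.1442

0.1442


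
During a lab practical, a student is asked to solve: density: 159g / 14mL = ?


ρ = mass/volume
= 159/14
= 11.357 g/mL

11.357 g/mL


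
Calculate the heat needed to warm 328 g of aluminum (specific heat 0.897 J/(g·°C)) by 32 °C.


q = mcΔT = 328 × 0.897 × 32
= 9414.91 J

9414.91 J


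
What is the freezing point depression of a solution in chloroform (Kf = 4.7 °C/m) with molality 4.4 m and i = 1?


ΔTf = Kf × m × i
= 4.7 × 4.4 × 1
= 20.68 °C

20.68 °C


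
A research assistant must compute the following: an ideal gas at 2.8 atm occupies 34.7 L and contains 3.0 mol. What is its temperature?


PV = nRT  (R = 0.08206 L·atm/(mol·K))
T = PV/(nR) = 2.8×34.7/(3.0×0.08206)
= 97.16/0.246180
= 394.67 K

394.67 K


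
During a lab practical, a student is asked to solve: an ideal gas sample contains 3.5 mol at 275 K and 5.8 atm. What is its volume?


PV = nRT  (R = 0.08206 L·atm/(mol·K))
V = nRT/P = 3.5×0.08206×275/5.8
= 13.618 L

13.618 L


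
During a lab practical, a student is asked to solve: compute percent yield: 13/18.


% yield = actual/theoretical × 100
= 13/18 × 100
= 72.22%

72.22%


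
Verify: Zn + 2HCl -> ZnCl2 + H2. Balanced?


Equation: Zn + 2HCl -> ZnCl2 + H2
Check atoms: Cl: 2=2, H: 2=2, Zn: 1=1
Balanced

Yes, balanced


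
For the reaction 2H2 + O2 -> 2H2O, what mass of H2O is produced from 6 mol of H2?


Mole ratio H2O:H2 = 2:2
n(H2O) = 6 × 2/2 = 6.000 mol
mass = 6.000 × 18.02 = 108.12 g

108.12 g


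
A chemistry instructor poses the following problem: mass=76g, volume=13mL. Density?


ρ = mass/volume
= 76/13
= 5.846 g/mL

5.846 g/mL


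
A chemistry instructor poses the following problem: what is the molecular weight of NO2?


M(NO2) = 1×14.01 + 2×16.0
= 14.01 + 32.0
= 46.01 g/mol

46.01 g/mol


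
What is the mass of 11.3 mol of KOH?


M(KOH) = 56.11 g/mol
mass = n × M = 11.3 × 56.11 = 634.04 g

634.04 g


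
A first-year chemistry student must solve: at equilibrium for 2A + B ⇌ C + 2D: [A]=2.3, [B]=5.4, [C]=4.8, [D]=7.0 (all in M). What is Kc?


Kc = [C][D]^2/([A]^2[B])
= (4.8^1 × 7.0^2)/(2.3^2 × 5.4^1)
= 235.2/28.566
= 8.234

8.234


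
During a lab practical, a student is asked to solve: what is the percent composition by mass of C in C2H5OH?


M(C2H5OH) = 2×12.01 + 6×1.008 + 1×16.0 = 46.068 g/mol
Mass of C = 2 × 12.01 = 24.02 g/mol
% C = 24.02/46.068 × 100 = 52.14%

52.14%


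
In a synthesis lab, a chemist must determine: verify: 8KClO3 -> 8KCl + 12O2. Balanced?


Equation: 8KClO3 -> 8KCl + 12O2
Check atoms: Cl: 8=8, K: 8=8, O: 24=24
Balanced

Yes, balanced


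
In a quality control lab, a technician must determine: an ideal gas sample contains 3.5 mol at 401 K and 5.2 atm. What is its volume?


PV = nRT  (R = 0.08206 L·atm/(mol·K))
V = nRT/P = 3.5×0.08206×401/5.2
= 22.148 L

22.148 L


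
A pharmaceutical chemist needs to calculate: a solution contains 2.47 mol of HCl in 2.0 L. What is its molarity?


M = n/V = 2.47/2.0 = 1.235 mol/L

1.235 M


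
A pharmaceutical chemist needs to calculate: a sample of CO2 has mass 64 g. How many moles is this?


M(CO2) = 44.01 g/mol
n = mass/M = 64/44.01 = 1.4542 mol

1.4542 mol


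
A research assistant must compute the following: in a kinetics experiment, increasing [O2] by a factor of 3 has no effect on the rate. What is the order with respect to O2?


rate ∝ [O2]^n
rate ∝ [O2]^0
Order in O2: 0

0


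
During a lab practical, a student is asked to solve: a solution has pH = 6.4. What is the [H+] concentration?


[H+] = 10^(-pH) = 10^(-6.4)
= 3.98×10^-7 M

3.98×10^-7 M


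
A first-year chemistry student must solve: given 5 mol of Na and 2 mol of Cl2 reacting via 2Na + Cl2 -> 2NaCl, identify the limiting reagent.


Mole ratio available / coefficient:
  Na: 5/2 = 2.500
  Cl2: 2/1 = 2.000
Smaller ratio is limiting.

Cl2


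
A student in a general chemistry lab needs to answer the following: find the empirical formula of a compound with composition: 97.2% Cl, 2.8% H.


Assume 100 g sample. Moles of each element:
  Cl: 97.2/35.45 = 2.742 mol
  H: 2.8/1.008 = 2.778 mol
Divide by smallest (2.742):
  Cl: 2.742/2.742 = 1.0
  H: 2.778/2.742 = 1.01
Empirical formula: HCl

HCl


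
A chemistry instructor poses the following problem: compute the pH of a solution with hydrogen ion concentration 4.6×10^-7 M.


pH = -log10([H+]) = -log10(4.6×10^-7)
= 7 - log10(4.6)
= 7 - 0.66
= 6.34

6.34


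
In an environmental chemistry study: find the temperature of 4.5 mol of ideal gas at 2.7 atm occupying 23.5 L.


PV = nRT  (R = 0.08206 L·atm/(mol·K))
T = PV/(nR) = 2.7×23.5/(4.5×0.08206)
= 63.45/0.369270
= 171.83 K

171.83 K


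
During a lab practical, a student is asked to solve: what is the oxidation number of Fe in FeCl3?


x + 3(-1) = 0, so x = +3
Oxidation number: +3

+3


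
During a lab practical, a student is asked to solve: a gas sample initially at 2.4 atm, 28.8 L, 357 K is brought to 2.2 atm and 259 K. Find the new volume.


P1V1/T1 = P2V2/T2
V2 = P1V1T2/(T1P2)
= 2.4×28.8×259/(357×2.2)
= 22.794 L

22.794 L


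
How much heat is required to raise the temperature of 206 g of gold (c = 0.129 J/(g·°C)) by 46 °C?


q = mcΔT = 206 × 0.129 × 46
= 1222.40 J

1222.40 J


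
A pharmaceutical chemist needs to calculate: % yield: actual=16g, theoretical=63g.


% yield = actual/theoretical × 100
= 16/63 × 100
= 25.4%

25.4%


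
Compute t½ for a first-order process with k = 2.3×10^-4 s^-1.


t½ = ln2/k = 0.693147/(2.3×10^-4 s^-1)
= 3014 s

3014 s


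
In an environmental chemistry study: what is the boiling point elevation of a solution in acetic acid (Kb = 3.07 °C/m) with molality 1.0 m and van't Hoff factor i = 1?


ΔTb = Kb × m × i
= 3.07 × 1.0 × 1
= 3.07 °C

3.07 °C


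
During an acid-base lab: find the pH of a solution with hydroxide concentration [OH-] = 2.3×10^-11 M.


pOH = -log10([OH-]) = -log10(2.3×10^-11)
= 11 - log10(2.3) = 10.64
pH = 14 - pOH = 14 - 10.64 = 3.36

3.36


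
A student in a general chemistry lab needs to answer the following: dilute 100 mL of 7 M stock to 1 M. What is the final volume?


C1V1 = C2V2
7 × 100 = 1 × V2
V2 = 700/1 = 700.0 mL

700.0 mL


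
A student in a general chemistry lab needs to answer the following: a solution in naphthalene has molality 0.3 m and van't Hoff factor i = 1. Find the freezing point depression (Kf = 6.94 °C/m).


ΔTf = Kf × m × i
= 6.94 × 0.3 × 1
= 2.082 °C

2.082 °C


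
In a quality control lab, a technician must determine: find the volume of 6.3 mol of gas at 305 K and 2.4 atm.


PV = nRT  (R = 0.08206 L·atm/(mol·K))
V = nRT/P = 6.3×0.08206×305/2.4
= 65.699 L

65.699 L


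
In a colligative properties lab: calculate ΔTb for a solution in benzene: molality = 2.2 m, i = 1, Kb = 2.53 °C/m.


ΔTb = Kb × m × i
= 2.53 × 2.2 × 1
= 5.566 °C

5.566 °C


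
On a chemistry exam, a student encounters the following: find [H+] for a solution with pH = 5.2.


[H+] = 10^(-pH) = 10^(-5.2)
= 6.31×10^-6 M

6.31×10^-6 M


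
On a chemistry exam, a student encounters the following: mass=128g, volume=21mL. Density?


ρ = mass/volume
= 128/21
= 6.095 g/mL

6.095 g/mL


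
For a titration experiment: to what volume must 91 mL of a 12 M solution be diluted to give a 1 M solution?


C1V1 = C2V2
12 × 91 = 1 × V2
V2 = 1092/1 = 1092.0 mL

1092.0 mL


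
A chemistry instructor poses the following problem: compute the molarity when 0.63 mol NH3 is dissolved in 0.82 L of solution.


M = n/V = 0.63/0.82 = 0.768 mol/L

0.768 M


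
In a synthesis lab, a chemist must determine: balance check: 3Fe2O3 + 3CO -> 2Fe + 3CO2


Equation: 3Fe2O3 + 3CO -> 2Fe + 3CO2
Check atoms: C: 3=3, Fe: 6≠2, O: 12≠6
Not balanced

No, not balanced


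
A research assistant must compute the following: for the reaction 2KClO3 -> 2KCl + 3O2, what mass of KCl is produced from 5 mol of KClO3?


Mole ratio KCl:KClO3 = 2:2
n(KCl) = 5 × 2/2 = 5.000 mol
mass = 5.000 × 74.55 = 372.75 g

372.75 g


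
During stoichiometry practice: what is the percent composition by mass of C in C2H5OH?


M(C2H5OH) = 2×12.01 + 6×1.008 + 1×16.0 = 46.068 g/mol
Mass of C = 2 × 12.01 = 24.02 g/mol
% C = 24.02/46.068 × 100 = 52.14%

52.14%


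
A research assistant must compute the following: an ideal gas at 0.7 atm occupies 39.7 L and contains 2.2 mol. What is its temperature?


PV = nRT  (R = 0.08206 L·atm/(mol·K))
T = PV/(nR) = 0.7×39.7/(2.2×0.08206)
= 27.79/0.180532
= 153.93 K

153.93 K


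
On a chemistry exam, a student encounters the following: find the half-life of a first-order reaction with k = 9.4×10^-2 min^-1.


t½ = ln2/k = 0.693147/(9.4×10^-2 min^-1)
= 7.374 min

7.374 min


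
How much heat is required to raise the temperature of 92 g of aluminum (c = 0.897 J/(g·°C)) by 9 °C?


q = mcΔT = 92 × 0.897 × 9
= 742.72 J

742.72 J


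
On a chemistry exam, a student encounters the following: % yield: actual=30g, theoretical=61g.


% yield = actual/theoretical × 100
= 30/61 × 100
= 49.18%

49.18%


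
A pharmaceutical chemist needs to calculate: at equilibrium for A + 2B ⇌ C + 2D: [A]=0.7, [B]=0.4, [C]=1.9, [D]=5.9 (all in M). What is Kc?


Kc = [C][D]^2/([A][B]^2)
= (1.9^1 × 5.9^2)/(0.7^1 × 0.4^2)
= 66.139/0.112
= 590.5

590.5


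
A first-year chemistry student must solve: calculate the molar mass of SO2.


M(SO2) = 1×32.07 + 2×16.0
= 32.07 + 32.0
= 64.07 g/mol

64.07 g/mol


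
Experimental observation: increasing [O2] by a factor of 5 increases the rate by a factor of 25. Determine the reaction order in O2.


rate ∝ [O2]^n
5^n = 25 → n = 2
Order in O2: 2

2


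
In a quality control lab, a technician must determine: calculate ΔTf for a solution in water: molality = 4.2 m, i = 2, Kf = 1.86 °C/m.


ΔTf = Kf × m × i
= 1.86 × 4.2 × 2
= 15.624 °C

15.624 °C


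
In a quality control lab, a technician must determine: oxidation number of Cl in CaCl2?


halide: -1
Oxidation number: -1

-1


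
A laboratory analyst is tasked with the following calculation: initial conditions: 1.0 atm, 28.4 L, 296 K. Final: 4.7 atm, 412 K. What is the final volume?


P1V1/T1 = P2V2/T2
V2 = P1V1T2/(T1P2)
= 1.0×28.4×412/(296×4.7)
= 8.411 L

8.411 L


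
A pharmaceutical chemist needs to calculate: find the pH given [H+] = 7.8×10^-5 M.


pH = -log10([H+]) = -log10(7.8×10^-5)
= 5 - log10(7.8)
= 5 - 0.89
= 4.11

4.11


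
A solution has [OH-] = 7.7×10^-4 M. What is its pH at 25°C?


pOH = -log10([OH-]) = -log10(7.7×10^-4)
= 4 - log10(7.7) = 3.11
pH = 14 - pOH = 14 - 3.11 = 10.89

10.89


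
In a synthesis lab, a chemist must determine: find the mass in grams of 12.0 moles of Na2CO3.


M(Na2CO3) = 105.99 g/mol
mass = n × M = 12.0 × 105.99 = 1271.88 g

1271.88 g


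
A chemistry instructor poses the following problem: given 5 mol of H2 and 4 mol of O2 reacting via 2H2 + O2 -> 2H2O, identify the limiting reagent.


Mole ratio available / coefficient:
  H2: 5/2 = 2.500
  O2: 4/1 = 4.000
Smaller ratio is limiting.

H2


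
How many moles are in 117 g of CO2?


M(CO2) = 44.01 g/mol
n = mass/M = 117/44.01 = 2.6585 mol

2.6585 mol


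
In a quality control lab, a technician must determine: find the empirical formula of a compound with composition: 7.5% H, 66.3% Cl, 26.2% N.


Assume 100 g sample. Moles of each element:
  H: 7.5/1.008 = 7.44 mol
  Cl: 66.3/35.45 = 1.87 mol
  N: 26.2/14.01 = 1.87 mol
Divide by smallest (1.87):
  H: 7.44/1.87 = 3.98
  Cl: 1.87/1.87 = 1.0
  N: 1.87/1.87 = 1.0
Empirical formula: NH4Cl

NH4Cl


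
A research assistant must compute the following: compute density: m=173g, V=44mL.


ρ = mass/volume
= 173/44
= 3.932 g/mL

3.932 g/mL


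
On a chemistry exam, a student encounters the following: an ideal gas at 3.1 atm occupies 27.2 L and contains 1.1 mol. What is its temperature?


PV = nRT  (R = 0.08206 L·atm/(mol·K))
T = PV/(nR) = 3.1×27.2/(1.1×0.08206)
= 84.32/0.090266
= 934.13 K

934.13 K


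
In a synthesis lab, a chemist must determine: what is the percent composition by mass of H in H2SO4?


M(H2SO4) = 2×1.008 + 1×32.07 + 4×16.0 = 98.086 g/mol
Mass of H = 2 × 1.008 = 2.016 g/mol
% H = 2.016/98.086 × 100 = 2.06%

2.06%
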